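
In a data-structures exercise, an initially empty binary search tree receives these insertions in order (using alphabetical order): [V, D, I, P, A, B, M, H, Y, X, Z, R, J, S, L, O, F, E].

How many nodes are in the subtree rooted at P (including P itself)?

Insert V: tree is empty, so V becomes the root.
Insert D: D < V → go left. Place as left child of V.
Insert I: I < V → go left; I > D → go right. Place as right child of D.
Insert P: P < V → go left; P > D → go right; P > I → go right. Place as right child of I.
Insert A: A < V → go left; A < D → go left. Place as left child of D.
Insert B: B < V → go left; B < D → go left; B > A → go right. Place as right child of A.
Insert M: M < V → go left; M > D → go right; M > I → go right; M < P → go left. Place as left child of P.
Insert H: H < V → go left; H > D → go right; H < I → go left. Place as left child of I.
Insert Y: Y > V → go right. Place as right child of V.
Insert X: X > V → go right; X < Y → go left. Place as left child of Y.
Insert Z: Z > V → go right; Z > Y → go right. Place as right child of Y.
Insert R: R < V → go left; R > D → go right; R > I → go right; R > P → go right. Place as right child of P.
Insert J: J < V → go left; J > D → go right; J > I → go right; J < P → go left; J < M → go left. Place as left child of M.
Insert S: S < V → go left; S > D → go right; S > I → go right; S > P → go right; S > R → go right. Place as right child of R.
Insert L: L < V → go left; L > D → go right; L > I → go right; L < P → go left; L < M → go left; L > J → go right. Place as right child of J.
Insert O: O < V → go left; O > D → go right; O > I → go right; O < P → go left; O > M → go right. Place as right child of M.
Insert F: F < V → go left; F > D → go right; F < I → go left; F < H → go left. Place as left child of H.
Insert E: E < V → go left; E > D → go right; E < I → go left; E < H → go left; E < F → go left. Place as left child of F.

Subtree rooted at P contains: P, M, J, L, O, R, S — 7 nodes.

7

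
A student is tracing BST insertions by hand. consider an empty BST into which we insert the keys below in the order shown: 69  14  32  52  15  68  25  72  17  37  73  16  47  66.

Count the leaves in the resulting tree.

4

69: root
14: left child of 69 (depth 1)
32: right child of 14 (depth 2)
52: right child of 32 (depth 3)
15: left child of 32 (depth 3)
68: right child of 52 (depth 4)
25: right child of 15 (depth 4)
72: right child of 69 (depth 1)
17: left child of 25 (depth 5)
37: left child of 52 (depth 4)
73: right child of 72 (depth 2)
16: left child of 17 (depth 6)
47: right child of 37 (depth 5)
66: left child of 68 (depth 5)

Leaves: 16, 47, 66, 73 — 4 in total.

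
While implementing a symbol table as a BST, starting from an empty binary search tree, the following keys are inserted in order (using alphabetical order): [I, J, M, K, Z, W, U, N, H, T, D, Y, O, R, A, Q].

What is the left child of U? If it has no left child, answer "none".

N

I: root
J: right child of I (depth 1)
M: right child of J (depth 2)
K: left child of M (depth 3)
Z: right child of M (depth 3)
W: left child of Z (depth 4)
U: left child of W (depth 5)
N: left child of U (depth 6)
H: left child of I (depth 1)
T: right child of N (depth 7)
D: left child of H (depth 2)
Y: right child of W (depth 5)
O: left child of T (depth 8)
R: right child of O (depth 9)
A: left child of D (depth 3)
Q: left child of R (depth 10)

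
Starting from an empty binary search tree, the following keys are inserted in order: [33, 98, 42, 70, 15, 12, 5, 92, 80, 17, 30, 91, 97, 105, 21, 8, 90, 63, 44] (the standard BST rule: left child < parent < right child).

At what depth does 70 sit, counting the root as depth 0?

33: root
98: right child of 33 (depth 1)
42: left child of 98 (depth 2)
70: right child of 42 (depth 3)
15: left child of 33 (depth 1)
12: left child of 15 (depth 2)
5: left child of 12 (depth 3)
92: right child of 70 (depth 4)
80: left child of 92 (depth 5)
17: right child of 15 (depth 2)
30: right child of 17 (depth 3)
91: right child of 80 (depth 6)
97: right child of 92 (depth 5)
105: right child of 98 (depth 2)
21: left child of 30 (depth 4)
8: right child of 5 (depth 4)
90: left child of 91 (depth 7)
63: left child of 70 (depth 4)
44: left child of 63 (depth 5)

Path to 70: 33 → 98 → 42 → 70, which is 3 edges.

3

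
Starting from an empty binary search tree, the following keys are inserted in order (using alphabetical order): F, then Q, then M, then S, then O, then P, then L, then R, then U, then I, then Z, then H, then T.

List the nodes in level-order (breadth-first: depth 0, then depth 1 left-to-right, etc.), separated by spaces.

F Q M S L O R U I P T Z H

F: root
Q: right child of F (depth 1)
M: left child of Q (depth 2)
S: right child of Q (depth 2)
O: right child of M (depth 3)
P: right child of O (depth 4)
L: left child of M (depth 3)
R: left child of S (depth 3)
U: right child of S (depth 3)
I: left child of L (depth 4)
Z: right child of U (depth 4)
H: left child of I (depth 5)
T: left child of U (depth 4)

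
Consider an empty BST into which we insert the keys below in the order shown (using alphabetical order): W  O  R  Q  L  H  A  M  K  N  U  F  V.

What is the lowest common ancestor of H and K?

W: root
O: left child of W (depth 1)
R: right child of O (depth 2)
Q: left child of R (depth 3)
L: left child of O (depth 2)
H: left child of L (depth 3)
A: left child of H (depth 4)
M: right child of L (depth 3)
K: right child of H (depth 4)
N: right child of M (depth 4)
U: right child of R (depth 3)
F: right child of A (depth 5)
V: right child of U (depth 4)

Path to H: W → O → L → H
Path to K: W → O → L → H → K
H lies on both paths and is an ancestor of the other node.

H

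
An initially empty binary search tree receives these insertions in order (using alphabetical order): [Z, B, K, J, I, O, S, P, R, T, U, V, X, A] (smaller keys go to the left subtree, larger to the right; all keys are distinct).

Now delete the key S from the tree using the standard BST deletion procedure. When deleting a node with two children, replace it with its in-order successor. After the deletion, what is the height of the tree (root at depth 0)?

Insert Z: tree is empty, so Z becomes the root.
Insert B: B < Z → go left. Place as left child of Z.
Insert K: K < Z → go left; K > B → go right. Place as right child of B.
Insert J: J < Z → go left; J > B → go right; J < K → go left. Place as left child of K.
Insert I: I < Z → go left; I > B → go right; I < K → go left; I < J → go left. Place as left child of J.
Insert O: O < Z → go left; O > B → go right; O > K → go right. Place as right child of K.
Insert S: S < Z → go left; S > B → go right; S > K → go right; S > O → go right. Place as right child of O.
Insert P: P < Z → go left; P > B → go right; P > K → go right; P > O → go right; P < S → go left. Place as left child of S.
Insert R: R < Z → go left; R > B → go right; R > K → go right; R > O → go right; R < S → go left; R > P → go right. Place as right child of P.
Insert T: T < Z → go left; T > B → go right; T > K → go right; T > O → go right; T > S → go right. Place as right child of S.
Insert U: U < Z → go left; U > B → go right; U > K → go right; U > O → go right; U > S → go right; U > T → go right. Place as right child of T.
Insert V: V < Z → go left; V > B → go right; V > K → go right; V > O → go right; V > S → go right; V > T → go right; V > U → go right. Place as right child of U.
Insert X: X < Z → go left; X > B → go right; X > K → go right; X > O → go right; X > S → go right; X > T → go right; X > U → go right; X > V → go right. Place as right child of V.
Insert A: A < Z → go left; A < B → go left. Place as left child of B.

Delete S (two children — replace with in-order successor).
After deletion, deepest node is X at depth 7.

7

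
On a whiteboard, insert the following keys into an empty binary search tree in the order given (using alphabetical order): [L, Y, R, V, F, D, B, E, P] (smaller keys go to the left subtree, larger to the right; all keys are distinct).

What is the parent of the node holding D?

F

L: root
Y: right child of L (depth 1)
R: left child of Y (depth 2)
V: right child of R (depth 3)
F: left child of L (depth 1)
D: left child of F (depth 2)
B: left child of D (depth 3)
E: right child of D (depth 3)
P: left child of R (depth 3)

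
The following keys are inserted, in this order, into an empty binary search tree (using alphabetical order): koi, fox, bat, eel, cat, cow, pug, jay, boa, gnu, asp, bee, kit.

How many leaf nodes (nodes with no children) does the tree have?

6

Resulting structure (node: left, right):
  koi: L=fox, R=pug
  fox: L=bat, R=jay
  bat: L=asp, R=eel
  eel: L=cat, R=–
  cat: L=boa, R=cow
  cow: L=–, R=–
  pug: L=–, R=–
  jay: L=gnu, R=kit
  boa: L=bee, R=–
  gnu: L=–, R=–
  asp: L=–, R=–
  bee: L=–, R=–
  kit: L=–, R=–

Leaves: asp, bee, cow, gnu, kit, pug — 6 in total.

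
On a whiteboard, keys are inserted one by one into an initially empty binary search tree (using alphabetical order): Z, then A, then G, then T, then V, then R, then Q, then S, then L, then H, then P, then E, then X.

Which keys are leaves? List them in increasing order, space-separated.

E H P S X

Z: root
A: left child of Z (depth 1)
G: right child of A (depth 2)
T: right child of G (depth 3)
V: right child of T (depth 4)
R: left child of T (depth 4)
Q: left child of R (depth 5)
S: right child of R (depth 5)
L: left child of Q (depth 6)
H: left child of L (depth 7)
P: right child of L (depth 7)
E: left child of G (depth 3)
X: right child of V (depth 5)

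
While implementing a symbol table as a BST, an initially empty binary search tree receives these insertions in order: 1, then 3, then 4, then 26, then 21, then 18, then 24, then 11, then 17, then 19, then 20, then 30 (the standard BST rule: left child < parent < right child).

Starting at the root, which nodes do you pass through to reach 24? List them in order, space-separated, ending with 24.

1: root
3: right child of 1 (depth 1)
4: right child of 3 (depth 2)
26: right child of 4 (depth 3)
21: left child of 26 (depth 4)
18: left child of 21 (depth 5)
24: right child of 21 (depth 5)
11: left child of 18 (depth 6)
17: right child of 11 (depth 7)
19: right child of 18 (depth 6)
20: right child of 19 (depth 7)
30: right child of 26 (depth 4)

1 3 4 26 21 24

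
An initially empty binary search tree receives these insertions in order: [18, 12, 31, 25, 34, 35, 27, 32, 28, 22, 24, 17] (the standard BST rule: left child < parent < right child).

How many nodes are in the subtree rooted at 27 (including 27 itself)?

Resulting structure (node: left, right):
  18: L=12, R=31
  12: L=–, R=17
  31: L=25, R=34
  25: L=22, R=27
  34: L=32, R=35
  35: L=–, R=–
  27: L=–, R=28
  32: L=–, R=–
  28: L=–, R=–
  22: L=–, R=24
  24: L=–, R=–
  17: L=–, R=–

Subtree rooted at 27 contains: 27, 28 — 2 nodes.

2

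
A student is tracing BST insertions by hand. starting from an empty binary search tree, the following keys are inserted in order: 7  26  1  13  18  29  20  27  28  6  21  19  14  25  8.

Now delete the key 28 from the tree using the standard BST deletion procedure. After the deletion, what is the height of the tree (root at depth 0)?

Insert 7: tree is empty, so 7 becomes the root.
Insert 26: 26 > 7 → go right. Place as right child of 7.
Insert 1: 1 < 7 → go left. Place as left child of 7.
Insert 13: 13 > 7 → go right; 13 < 26 → go left. Place as left child of 26.
Insert 18: 18 > 7 → go right; 18 < 26 → go left; 18 > 13 → go right. Place as right child of 13.
Insert 29: 29 > 7 → go right; 29 > 26 → go right. Place as right child of 26.
Insert 20: 20 > 7 → go right; 20 < 26 → go left; 20 > 13 → go right; 20 > 18 → go right. Place as right child of 18.
Insert 27: 27 > 7 → go right; 27 > 26 → go right; 27 < 29 → go left. Place as left child of 29.
Insert 28: 28 > 7 → go right; 28 > 26 → go right; 28 < 29 → go left; 28 > 27 → go right. Place as right child of 27.
Insert 6: 6 < 7 → go left; 6 > 1 → go right. Place as right child of 1.
Insert 21: 21 > 7 → go right; 21 < 26 → go left; 21 > 13 → go right; 21 > 18 → go right; 21 > 20 → go right. Place as right child of 20.
Insert 19: 19 > 7 → go right; 19 < 26 → go left; 19 > 13 → go right; 19 > 18 → go right; 19 < 20 → go left. Place as left child of 20.
Insert 14: 14 > 7 → go right; 14 < 26 → go left; 14 > 13 → go right; 14 < 18 → go left. Place as left child of 18.
Insert 25: 25 > 7 → go right; 25 < 26 → go left; 25 > 13 → go right; 25 > 18 → go right; 25 > 20 → go right; 25 > 21 → go right. Place as right child of 21.
Insert 8: 8 > 7 → go right; 8 < 26 → go left; 8 < 13 → go left. Place as left child of 13.

Delete 28 (at most one child — splice it out).
After deletion, deepest node is 25 at depth 6.

6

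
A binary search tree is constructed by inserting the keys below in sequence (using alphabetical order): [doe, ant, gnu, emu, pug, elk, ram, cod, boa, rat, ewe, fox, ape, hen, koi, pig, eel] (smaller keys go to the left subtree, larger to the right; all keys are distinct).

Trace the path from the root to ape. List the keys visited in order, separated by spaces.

doe ant cod boa ape

Insert doe: tree is empty, so doe becomes the root.
Insert ant: ant < doe → go left. Place as left child of doe.
Insert gnu: gnu > doe → go right. Place as right child of doe.
Insert emu: emu > doe → go right; emu < gnu → go left. Place as left child of gnu.
Insert pug: pug > doe → go right; pug > gnu → go right. Place as right child of gnu.
Insert elk: elk > doe → go right; elk < gnu → go left; elk < emu → go left. Place as left child of emu.
Insert ram: ram > doe → go right; ram > gnu → go right; ram > pug → go right. Place as right child of pug.
Insert cod: cod < doe → go left; cod > ant → go right. Place as right child of ant.
Insert boa: boa < doe → go left; boa > ant → go right; boa < cod → go left. Place as left child of cod.
Insert rat: rat > doe → go right; rat > gnu → go right; rat > pug → go right; rat > ram → go right. Place as right child of ram.
Insert ewe: ewe > doe → go right; ewe < gnu → go left; ewe > emu → go right. Place as right child of emu.
Insert fox: fox > doe → go right; fox < gnu → go left; fox > emu → go right; fox > ewe → go right. Place as right child of ewe.
Insert ape: ape < doe → go left; ape > ant → go right; ape < cod → go left; ape < boa → go left. Place as left child of boa.
Insert hen: hen > doe → go right; hen > gnu → go right; hen < pug → go left. Place as left child of pug.
Insert koi: koi > doe → go right; koi > gnu → go right; koi < pug → go left; koi > hen → go right. Place as right child of hen.
Insert pig: pig > doe → go right; pig > gnu → go right; pig < pug → go left; pig > hen → go right; pig > koi → go right. Place as right child of koi.
Insert eel: eel > doe → go right; eel < gnu → go left; eel < emu → go left; eel < elk → go left. Place as left child of elk.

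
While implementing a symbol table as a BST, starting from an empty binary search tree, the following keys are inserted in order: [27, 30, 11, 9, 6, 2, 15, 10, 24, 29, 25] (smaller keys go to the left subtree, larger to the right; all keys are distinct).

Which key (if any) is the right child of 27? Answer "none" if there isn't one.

Resulting structure (node: left, right):
  27: L=11, R=30
  30: L=29, R=–
  11: L=9, R=15
  9: L=6, R=10
  6: L=2, R=–
  2: L=–, R=–
  15: L=–, R=24
  10: L=–, R=–
  24: L=–, R=25
  29: L=–, R=–
  25: L=–, R=–

30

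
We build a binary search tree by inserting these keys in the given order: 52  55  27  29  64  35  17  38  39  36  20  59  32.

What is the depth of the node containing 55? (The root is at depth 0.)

52: root
55: right child of 52 (depth 1)
27: left child of 52 (depth 1)
29: right child of 27 (depth 2)
64: right child of 55 (depth 2)
35: right child of 29 (depth 3)
17: left child of 27 (depth 2)
38: right child of 35 (depth 4)
39: right child of 38 (depth 5)
36: left child of 38 (depth 5)
20: right child of 17 (depth 3)
59: left child of 64 (depth 3)
32: left child of 35 (depth 4)

Path to 55: 52 → 55, which is 1 edge.

1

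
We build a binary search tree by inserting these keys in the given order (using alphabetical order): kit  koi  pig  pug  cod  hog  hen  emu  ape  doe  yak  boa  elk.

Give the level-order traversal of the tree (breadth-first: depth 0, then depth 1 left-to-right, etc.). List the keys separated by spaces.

Insert kit: tree is empty, so kit becomes the root.
Insert koi: koi > kit → go right. Place as right child of kit.
Insert pig: pig > kit → go right; pig > koi → go right. Place as right child of koi.
Insert pug: pug > kit → go right; pug > koi → go right; pug > pig → go right. Place as right child of pig.
Insert cod: cod < kit → go left. Place as left child of kit.
Insert hog: hog < kit → go left; hog > cod → go right. Place as right child of cod.
Insert hen: hen < kit → go left; hen > cod → go right; hen < hog → go left. Place as left child of hog.
Insert emu: emu < kit → go left; emu > cod → go right; emu < hog → go left; emu < hen → go left. Place as left child of hen.
Insert ape: ape < kit → go left; ape < cod → go left. Place as left child of cod.
Insert doe: doe < kit → go left; doe > cod → go right; doe < hog → go left; doe < hen → go left; doe < emu → go left. Place as left child of emu.
Insert yak: yak > kit → go right; yak > koi → go right; yak > pig → go right; yak > pug → go right. Place as right child of pug.
Insert boa: boa < kit → go left; boa < cod → go left; boa > ape → go right. Place as right child of ape.
Insert elk: elk < kit → go left; elk > cod → go right; elk < hog → go left; elk < hen → go left; elk < emu → go left; elk > doe → go right. Place as right child of doe.

kit cod koi ape hog pig boa hen pug emu yak doe elk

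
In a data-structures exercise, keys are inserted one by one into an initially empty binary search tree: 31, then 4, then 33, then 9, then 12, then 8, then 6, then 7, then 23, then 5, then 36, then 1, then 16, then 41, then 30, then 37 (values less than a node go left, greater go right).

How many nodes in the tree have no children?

Resulting structure (node: left, right):
  31: L=4, R=33
  4: L=1, R=9
  33: L=–, R=36
  9: L=8, R=12
  12: L=–, R=23
  8: L=6, R=–
  6: L=5, R=7
  7: L=–, R=–
  23: L=16, R=30
  5: L=–, R=–
  36: L=–, R=41
  1: L=–, R=–
  16: L=–, R=–
  41: L=37, R=–
  30: L=–, R=–
  37: L=–, R=–

Leaves: 1, 5, 7, 16, 30, 37 — 6 in total.

6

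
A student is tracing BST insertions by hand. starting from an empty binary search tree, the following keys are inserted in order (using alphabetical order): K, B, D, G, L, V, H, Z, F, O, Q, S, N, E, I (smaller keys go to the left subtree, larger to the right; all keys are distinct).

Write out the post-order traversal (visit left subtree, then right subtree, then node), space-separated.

Resulting structure (node: left, right):
  K: L=B, R=L
  B: L=–, R=D
  D: L=–, R=G
  G: L=F, R=H
  L: L=–, R=V
  V: L=O, R=Z
  H: L=–, R=I
  Z: L=–, R=–
  F: L=E, R=–
  O: L=N, R=Q
  Q: L=–, R=S
  S: L=–, R=–
  N: L=–, R=–
  E: L=–, R=–
  I: L=–, R=–

E F I H G D B N S Q O Z V L K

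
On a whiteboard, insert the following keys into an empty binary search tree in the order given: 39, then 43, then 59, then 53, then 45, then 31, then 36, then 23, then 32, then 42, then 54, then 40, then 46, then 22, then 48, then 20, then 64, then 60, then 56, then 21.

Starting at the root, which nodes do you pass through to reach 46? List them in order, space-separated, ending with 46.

Resulting structure (node: left, right):
  39: L=31, R=43
  43: L=42, R=59
  59: L=53, R=64
  53: L=45, R=54
  45: L=–, R=46
  31: L=23, R=36
  36: L=32, R=–
  23: L=22, R=–
  32: L=–, R=–
  42: L=40, R=–
  54: L=–, R=56
  40: L=–, R=–
  46: L=–, R=48
  22: L=20, R=–
  48: L=–, R=–
  20: L=–, R=21
  64: L=60, R=–
  60: L=–, R=–
  56: L=–, R=–
  21: L=–, R=–

39 43 59 53 45 46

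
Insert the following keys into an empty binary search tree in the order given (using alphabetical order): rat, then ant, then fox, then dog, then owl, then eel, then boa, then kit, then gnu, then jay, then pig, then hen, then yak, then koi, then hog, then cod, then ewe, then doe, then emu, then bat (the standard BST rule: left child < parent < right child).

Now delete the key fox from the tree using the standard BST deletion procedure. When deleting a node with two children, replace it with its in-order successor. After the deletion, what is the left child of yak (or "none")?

none

Resulting structure (node: left, right):
  rat: L=ant, R=yak
  ant: L=–, R=fox
  fox: L=dog, R=owl
  dog: L=boa, R=eel
  owl: L=kit, R=pig
  eel: L=–, R=ewe
  boa: L=bat, R=cod
  kit: L=gnu, R=koi
  gnu: L=–, R=jay
  jay: L=hen, R=–
  pig: L=–, R=–
  hen: L=–, R=hog
  yak: L=–, R=–
  koi: L=–, R=–
  hog: L=–, R=–
  cod: L=–, R=doe
  ewe: L=emu, R=–
  doe: L=–, R=–
  emu: L=–, R=–
  bat: L=–, R=–

Delete fox (two children — replace with in-order successor).
After deletion, yak's left child: none.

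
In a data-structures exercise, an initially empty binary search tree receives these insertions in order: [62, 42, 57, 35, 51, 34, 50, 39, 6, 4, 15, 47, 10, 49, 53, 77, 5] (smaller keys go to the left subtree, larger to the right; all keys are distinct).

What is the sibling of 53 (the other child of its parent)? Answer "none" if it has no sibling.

Resulting structure (node: left, right):
  62: L=42, R=77
  42: L=35, R=57
  57: L=51, R=–
  35: L=34, R=39
  51: L=50, R=53
  34: L=6, R=–
  50: L=47, R=–
  39: L=–, R=–
  6: L=4, R=15
  4: L=–, R=5
  15: L=10, R=–
  47: L=–, R=49
  10: L=–, R=–
  49: L=–, R=–
  53: L=–, R=–
  77: L=–, R=–
  5: L=–, R=–

53's parent is 51; the other child of 51 is 50.

50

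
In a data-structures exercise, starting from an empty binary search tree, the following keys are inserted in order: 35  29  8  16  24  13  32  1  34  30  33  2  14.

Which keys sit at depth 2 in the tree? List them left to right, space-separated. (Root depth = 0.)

Insert 35: tree is empty, so 35 becomes the root.
Insert 29: 29 < 35 → go left. Place as left child of 35.
Insert 8: 8 < 35 → go left; 8 < 29 → go left. Place as left child of 29.
Insert 16: 16 < 35 → go left; 16 < 29 → go left; 16 > 8 → go right. Place as right child of 8.
Insert 24: 24 < 35 → go left; 24 < 29 → go left; 24 > 8 → go right; 24 > 16 → go right. Place as right child of 16.
Insert 13: 13 < 35 → go left; 13 < 29 → go left; 13 > 8 → go right; 13 < 16 → go left. Place as left child of 16.
Insert 32: 32 < 35 → go left; 32 > 29 → go right. Place as right child of 29.
Insert 1: 1 < 35 → go left; 1 < 29 → go left; 1 < 8 → go left. Place as left child of 8.
Insert 34: 34 < 35 → go left; 34 > 29 → go right; 34 > 32 → go right. Place as right child of 32.
Insert 30: 30 < 35 → go left; 30 > 29 → go right; 30 < 32 → go left. Place as left child of 32.
Insert 33: 33 < 35 → go left; 33 > 29 → go right; 33 > 32 → go right; 33 < 34 → go left. Place as left child of 34.
Insert 2: 2 < 35 → go left; 2 < 29 → go left; 2 < 8 → go left; 2 > 1 → go right. Place as right child of 1.
Insert 14: 14 < 35 → go left; 14 < 29 → go left; 14 > 8 → go right; 14 < 16 → go left; 14 > 13 → go right. Place as right child of 13.

8 32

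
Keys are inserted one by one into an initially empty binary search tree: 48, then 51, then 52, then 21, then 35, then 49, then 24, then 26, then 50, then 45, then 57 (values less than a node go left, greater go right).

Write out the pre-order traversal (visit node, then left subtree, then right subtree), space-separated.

48 21 35 24 26 45 51 49 50 52 57

48: root
51: right child of 48 (depth 1)
52: right child of 51 (depth 2)
21: left child of 48 (depth 1)
35: right child of 21 (depth 2)
49: left child of 51 (depth 2)
24: left child of 35 (depth 3)
26: right child of 24 (depth 4)
50: right child of 49 (depth 3)
45: right child of 35 (depth 3)
57: right child of 52 (depth 3)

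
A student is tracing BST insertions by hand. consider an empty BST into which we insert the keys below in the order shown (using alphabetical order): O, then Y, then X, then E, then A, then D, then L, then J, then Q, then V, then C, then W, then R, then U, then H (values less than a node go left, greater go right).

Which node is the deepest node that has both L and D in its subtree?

E

Insert O: tree is empty, so O becomes the root.
Insert Y: Y > O → go right. Place as right child of O.
Insert X: X > O → go right; X < Y → go left. Place as left child of Y.
Insert E: E < O → go left. Place as left child of O.
Insert A: A < O → go left; A < E → go left. Place as left child of E.
Insert D: D < O → go left; D < E → go left; D > A → go right. Place as right child of A.
Insert L: L < O → go left; L > E → go right. Place as right child of E.
Insert J: J < O → go left; J > E → go right; J < L → go left. Place as left child of L.
Insert Q: Q > O → go right; Q < Y → go left; Q < X → go left. Place as left child of X.
Insert V: V > O → go right; V < Y → go left; V < X → go left; V > Q → go right. Place as right child of Q.
Insert C: C < O → go left; C < E → go left; C > A → go right; C < D → go left. Place as left child of D.
Insert W: W > O → go right; W < Y → go left; W < X → go left; W > Q → go right; W > V → go right. Place as right child of V.
Insert R: R > O → go right; R < Y → go left; R < X → go left; R > Q → go right; R < V → go left. Place as left child of V.
Insert U: U > O → go right; U < Y → go left; U < X → go left; U > Q → go right; U < V → go left; U > R → go right. Place as right child of R.
Insert H: H < O → go left; H > E → go right; H < L → go left; H < J → go left. Place as left child of J.

Path to L: O → E → L
Path to D: O → E → A → D
The paths share a prefix ending at E, then split left and right.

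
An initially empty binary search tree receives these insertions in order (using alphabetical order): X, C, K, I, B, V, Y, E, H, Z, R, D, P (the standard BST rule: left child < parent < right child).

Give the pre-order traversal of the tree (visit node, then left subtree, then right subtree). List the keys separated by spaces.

X C B K I E D H V R P Y Z

X: root
C: left child of X (depth 1)
K: right child of C (depth 2)
I: left child of K (depth 3)
B: left child of C (depth 2)
V: right child of K (depth 3)
Y: right child of X (depth 1)
E: left child of I (depth 4)
H: right child of E (depth 5)
Z: right child of Y (depth 2)
R: left child of V (depth 4)
D: left child of E (depth 5)
P: left child of R (depth 5)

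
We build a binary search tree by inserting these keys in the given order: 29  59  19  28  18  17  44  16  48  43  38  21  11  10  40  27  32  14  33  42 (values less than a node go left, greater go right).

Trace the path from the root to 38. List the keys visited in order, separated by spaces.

29: root
59: right child of 29 (depth 1)
19: left child of 29 (depth 1)
28: right child of 19 (depth 2)
18: left child of 19 (depth 2)
17: left child of 18 (depth 3)
44: left child of 59 (depth 2)
16: left child of 17 (depth 4)
48: right child of 44 (depth 3)
43: left child of 44 (depth 3)
38: left child of 43 (depth 4)
21: left child of 28 (depth 3)
11: left child of 16 (depth 5)
10: left child of 11 (depth 6)
40: right child of 38 (depth 5)
27: right child of 21 (depth 4)
32: left child of 38 (depth 5)
14: right child of 11 (depth 6)
33: right child of 32 (depth 6)
42: right child of 40 (depth 6)

29 59 44 43 38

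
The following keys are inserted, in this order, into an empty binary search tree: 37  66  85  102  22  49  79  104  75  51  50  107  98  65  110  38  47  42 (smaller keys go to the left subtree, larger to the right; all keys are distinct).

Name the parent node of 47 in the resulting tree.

38

Insert 37: tree is empty, so 37 becomes the root.
Insert 66: 66 > 37 → go right. Place as right child of 37.
Insert 85: 85 > 37 → go right; 85 > 66 → go right. Place as right child of 66.
Insert 102: 102 > 37 → go right; 102 > 66 → go right; 102 > 85 → go right. Place as right child of 85.
Insert 22: 22 < 37 → go left. Place as left child of 37.
Insert 49: 49 > 37 → go right; 49 < 66 → go left. Place as left child of 66.
Insert 79: 79 > 37 → go right; 79 > 66 → go right; 79 < 85 → go left. Place as left child of 85.
Insert 104: 104 > 37 → go right; 104 > 66 → go right; 104 > 85 → go right; 104 > 102 → go right. Place as right child of 102.
Insert 75: 75 > 37 → go right; 75 > 66 → go right; 75 < 85 → go left; 75 < 79 → go left. Place as left child of 79.
Insert 51: 51 > 37 → go right; 51 < 66 → go left; 51 > 49 → go right. Place as right child of 49.
Insert 50: 50 > 37 → go right; 50 < 66 → go left; 50 > 49 → go right; 50 < 51 → go left. Place as left child of 51.
Insert 107: 107 > 37 → go right; 107 > 66 → go right; 107 > 85 → go right; 107 > 102 → go right; 107 > 104 → go right. Place as right child of 104.
Insert 98: 98 > 37 → go right; 98 > 66 → go right; 98 > 85 → go right; 98 < 102 → go left. Place as left child of 102.
Insert 65: 65 > 37 → go right; 65 < 66 → go left; 65 > 49 → go right; 65 > 51 → go right. Place as right child of 51.
Insert 110: 110 > 37 → go right; 110 > 66 → go right; 110 > 85 → go right; 110 > 102 → go right; 110 > 104 → go right; 110 > 107 → go right. Place as right child of 107.
Insert 38: 38 > 37 → go right; 38 < 66 → go left; 38 < 49 → go left. Place as left child of 49.
Insert 47: 47 > 37 → go right; 47 < 66 → go left; 47 < 49 → go left; 47 > 38 → go right. Place as right child of 38.
Insert 42: 42 > 37 → go right; 42 < 66 → go left; 42 < 49 → go left; 42 > 38 → go right; 42 < 47 → go left. Place as left child of 47.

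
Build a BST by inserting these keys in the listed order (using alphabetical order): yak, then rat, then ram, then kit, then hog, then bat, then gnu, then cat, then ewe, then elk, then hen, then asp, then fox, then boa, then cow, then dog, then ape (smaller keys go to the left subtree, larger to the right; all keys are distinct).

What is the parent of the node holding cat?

gnu

Resulting structure (node: left, right):
  yak: L=rat, R=–
  rat: L=ram, R=–
  ram: L=kit, R=–
  kit: L=hog, R=–
  hog: L=bat, R=–
  bat: L=asp, R=gnu
  gnu: L=cat, R=hen
  cat: L=boa, R=ewe
  ewe: L=elk, R=fox
  elk: L=cow, R=–
  hen: L=–, R=–
  asp: L=ape, R=–
  fox: L=–, R=–
  boa: L=–, R=–
  cow: L=–, R=dog
  dog: L=–, R=–
  ape: L=–, R=–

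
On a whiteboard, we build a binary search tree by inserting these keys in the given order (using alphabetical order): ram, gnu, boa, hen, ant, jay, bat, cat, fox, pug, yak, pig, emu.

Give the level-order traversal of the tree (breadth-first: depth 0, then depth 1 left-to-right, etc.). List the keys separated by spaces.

ram: root
gnu: left child of ram (depth 1)
boa: left child of gnu (depth 2)
hen: right child of gnu (depth 2)
ant: left child of boa (depth 3)
jay: right child of hen (depth 3)
bat: right child of ant (depth 4)
cat: right child of boa (depth 3)
fox: right child of cat (depth 4)
pug: right child of jay (depth 4)
yak: right child of ram (depth 1)
pig: left child of pug (depth 5)
emu: left child of fox (depth 5)

ram gnu yak boa hen ant cat jay bat fox pug emu pig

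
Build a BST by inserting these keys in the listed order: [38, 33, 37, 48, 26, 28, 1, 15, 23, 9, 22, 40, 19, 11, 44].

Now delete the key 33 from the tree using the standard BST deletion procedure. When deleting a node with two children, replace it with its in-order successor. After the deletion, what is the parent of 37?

38

38: root
33: left child of 38 (depth 1)
37: right child of 33 (depth 2)
48: right child of 38 (depth 1)
26: left child of 33 (depth 2)
28: right child of 26 (depth 3)
1: left child of 26 (depth 3)
15: right child of 1 (depth 4)
23: right child of 15 (depth 5)
9: left child of 15 (depth 5)
22: left child of 23 (depth 6)
40: left child of 48 (depth 2)
19: left child of 22 (depth 7)
11: right child of 9 (depth 6)
44: right child of 40 (depth 3)

Delete 33 (two children — replace with in-order successor).
After deletion, 37's parent is 38.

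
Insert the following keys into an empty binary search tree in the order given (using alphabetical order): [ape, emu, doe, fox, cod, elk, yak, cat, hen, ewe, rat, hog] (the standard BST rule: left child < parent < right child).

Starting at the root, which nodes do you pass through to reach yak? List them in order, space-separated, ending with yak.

ape emu fox yak

ape: root
emu: right child of ape (depth 1)
doe: left child of emu (depth 2)
fox: right child of emu (depth 2)
cod: left child of doe (depth 3)
elk: right child of doe (depth 3)
yak: right child of fox (depth 3)
cat: left child of cod (depth 4)
hen: left child of yak (depth 4)
ewe: left child of fox (depth 3)
rat: right child of hen (depth 5)
hog: left child of rat (depth 6)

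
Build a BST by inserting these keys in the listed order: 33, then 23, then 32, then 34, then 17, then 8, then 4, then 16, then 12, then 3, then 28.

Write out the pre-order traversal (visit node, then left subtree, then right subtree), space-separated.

Resulting structure (node: left, right):
  33: L=23, R=34
  23: L=17, R=32
  32: L=28, R=–
  34: L=–, R=–
  17: L=8, R=–
  8: L=4, R=16
  4: L=3, R=–
  16: L=12, R=–
  12: L=–, R=–
  3: L=–, R=–
  28: L=–, R=–

33 23 17 8 4 3 16 12 32 28 34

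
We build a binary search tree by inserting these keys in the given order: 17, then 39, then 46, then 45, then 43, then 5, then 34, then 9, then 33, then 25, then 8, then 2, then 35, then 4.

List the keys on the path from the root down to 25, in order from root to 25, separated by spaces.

17 39 34 33 25

Resulting structure (node: left, right):
  17: L=5, R=39
  39: L=34, R=46
  46: L=45, R=–
  45: L=43, R=–
  43: L=–, R=–
  5: L=2, R=9
  34: L=33, R=35
  9: L=8, R=–
  33: L=25, R=–
  25: L=–, R=–
  8: L=–, R=–
  2: L=–, R=4
  35: L=–, R=–
  4: L=–, R=–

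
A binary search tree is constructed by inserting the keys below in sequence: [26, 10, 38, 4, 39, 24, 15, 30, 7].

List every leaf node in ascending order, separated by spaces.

26: root
10: left child of 26 (depth 1)
38: right child of 26 (depth 1)
4: left child of 10 (depth 2)
39: right child of 38 (depth 2)
24: right child of 10 (depth 2)
15: left child of 24 (depth 3)
30: left child of 38 (depth 2)
7: right child of 4 (depth 3)

7 15 30 39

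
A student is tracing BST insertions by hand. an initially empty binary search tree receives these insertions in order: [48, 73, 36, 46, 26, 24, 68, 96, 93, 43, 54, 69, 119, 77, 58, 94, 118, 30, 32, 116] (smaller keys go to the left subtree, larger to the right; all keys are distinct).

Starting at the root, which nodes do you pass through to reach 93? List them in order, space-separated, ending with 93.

Insert 48: tree is empty, so 48 becomes the root.
Insert 73: 73 > 48 → go right. Place as right child of 48.
Insert 36: 36 < 48 → go left. Place as left child of 48.
Insert 46: 46 < 48 → go left; 46 > 36 → go right. Place as right child of 36.
Insert 26: 26 < 48 → go left; 26 < 36 → go left. Place as left child of 36.
Insert 24: 24 < 48 → go left; 24 < 36 → go left; 24 < 26 → go left. Place as left child of 26.
Insert 68: 68 > 48 → go right; 68 < 73 → go left. Place as left child of 73.
Insert 96: 96 > 48 → go right; 96 > 73 → go right. Place as right child of 73.
Insert 93: 93 > 48 → go right; 93 > 73 → go right; 93 < 96 → go left. Place as left child of 96.
Insert 43: 43 < 48 → go left; 43 > 36 → go right; 43 < 46 → go left. Place as left child of 46.
Insert 54: 54 > 48 → go right; 54 < 73 → go left; 54 < 68 → go left. Place as left child of 68.
Insert 69: 69 > 48 → go right; 69 < 73 → go left; 69 > 68 → go right. Place as right child of 68.
Insert 119: 119 > 48 → go right; 119 > 73 → go right; 119 > 96 → go right. Place as right child of 96.
Insert 77: 77 > 48 → go right; 77 > 73 → go right; 77 < 96 → go left; 77 < 93 → go left. Place as left child of 93.
Insert 58: 58 > 48 → go right; 58 < 73 → go left; 58 < 68 → go left; 58 > 54 → go right. Place as right child of 54.
Insert 94: 94 > 48 → go right; 94 > 73 → go right; 94 < 96 → go left; 94 > 93 → go right. Place as right child of 93.
Insert 118: 118 > 48 → go right; 118 > 73 → go right; 118 > 96 → go right; 118 < 119 → go left. Place as left child of 119.
Insert 30: 30 < 48 → go left; 30 < 36 → go left; 30 > 26 → go right. Place as right child of 26.
Insert 32: 32 < 48 → go left; 32 < 36 → go left; 32 > 26 → go right; 32 > 30 → go right. Place as right child of 30.
Insert 116: 116 > 48 → go right; 116 > 73 → go right; 116 > 96 → go right; 116 < 119 → go left; 116 < 118 → go left. Place as left child of 118.

48 73 96 93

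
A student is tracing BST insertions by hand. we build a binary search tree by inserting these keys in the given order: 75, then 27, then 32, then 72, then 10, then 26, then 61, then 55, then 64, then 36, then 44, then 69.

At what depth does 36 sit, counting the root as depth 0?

6

Insert 75: tree is empty, so 75 becomes the root.
Insert 27: 27 < 75 → go left. Place as left child of 75.
Insert 32: 32 < 75 → go left; 32 > 27 → go right. Place as right child of 27.
Insert 72: 72 < 75 → go left; 72 > 27 → go right; 72 > 32 → go right. Place as right child of 32.
Insert 10: 10 < 75 → go left; 10 < 27 → go left. Place as left child of 27.
Insert 26: 26 < 75 → go left; 26 < 27 → go left; 26 > 10 → go right. Place as right child of 10.
Insert 61: 61 < 75 → go left; 61 > 27 → go right; 61 > 32 → go right; 61 < 72 → go left. Place as left child of 72.
Insert 55: 55 < 75 → go left; 55 > 27 → go right; 55 > 32 → go right; 55 < 72 → go left; 55 < 61 → go left. Place as left child of 61.
Insert 64: 64 < 75 → go left; 64 > 27 → go right; 64 > 32 → go right; 64 < 72 → go left; 64 > 61 → go right. Place as right child of 61.
Insert 36: 36 < 75 → go left; 36 > 27 → go right; 36 > 32 → go right; 36 < 72 → go left; 36 < 61 → go left; 36 < 55 → go left. Place as left child of 55.
Insert 44: 44 < 75 → go left; 44 > 27 → go right; 44 > 32 → go right; 44 < 72 → go left; 44 < 61 → go left; 44 < 55 → go left; 44 > 36 → go right. Place as right child of 36.
Insert 69: 69 < 75 → go left; 69 > 27 → go right; 69 > 32 → go right; 69 < 72 → go left; 69 > 61 → go right; 69 > 64 → go right. Place as right child of 64.

Path to 36: 75 → 27 → 32 → 72 → 61 → 55 → 36, which is 6 edges.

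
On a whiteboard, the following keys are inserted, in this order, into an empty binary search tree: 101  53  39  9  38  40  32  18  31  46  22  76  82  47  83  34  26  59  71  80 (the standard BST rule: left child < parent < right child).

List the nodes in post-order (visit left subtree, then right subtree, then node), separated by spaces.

26 22 31 18 34 32 38 9 47 46 40 39 71 59 80 83 82 76 53 101

101: root
53: left child of 101 (depth 1)
39: left child of 53 (depth 2)
9: left child of 39 (depth 3)
38: right child of 9 (depth 4)
40: right child of 39 (depth 3)
32: left child of 38 (depth 5)
18: left child of 32 (depth 6)
31: right child of 18 (depth 7)
46: right child of 40 (depth 4)
22: left child of 31 (depth 8)
76: right child of 53 (depth 2)
82: right child of 76 (depth 3)
47: right child of 46 (depth 5)
83: right child of 82 (depth 4)
34: right child of 32 (depth 6)
26: right child of 22 (depth 9)
59: left child of 76 (depth 3)
71: right child of 59 (depth 4)
80: left child of 82 (depth 4)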